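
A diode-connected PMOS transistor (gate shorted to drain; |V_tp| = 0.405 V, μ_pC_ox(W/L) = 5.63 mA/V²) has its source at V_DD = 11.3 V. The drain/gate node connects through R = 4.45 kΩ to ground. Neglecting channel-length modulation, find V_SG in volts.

V_SG = 1.30 V

With gate tied to drain, V_SG = V_SD ≥ V_SG − |V_tp|, so the device is in saturation.
KCL at the drain: ½ k_p (V_SG − |V_tp|)² = (V_DD − V_SG)/R.
Let x = V_SG − 0.405. Then 12.5 x² + x − 10.9 = 0, giving x = 0.894 V (positive root), so V_SG = 1.3 V.
I_D = (V_DD − V_SG)/R = (11.3 − 1.3) / 4.45 = 2.25 mA.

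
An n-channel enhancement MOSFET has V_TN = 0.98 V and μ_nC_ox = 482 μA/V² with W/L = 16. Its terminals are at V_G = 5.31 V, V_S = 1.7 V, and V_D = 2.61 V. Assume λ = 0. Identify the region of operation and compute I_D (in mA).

V_GS = V_G − V_S = 5.31 − 1.7 = 3.61 V; V_DS = V_D − V_S = 2.61 − 1.7 = 0.91 V.
k_n = μ_nC_ox · (W/L) = 7.712 mA/V².
V_ov = V_GS − V_TN = 3.61 − 0.98 = 2.63 V.
Since V_DS = 0.91 V < V_ov = 2.63 V, the device is in the triode region.
I_D = k_n [V_ov · V_DS − ½ V_DS²] = 7.712 × [2.63 × 0.91 − 0.5 × 0.91²] = 15.3 mA.

Triode; I_D = 15.3 mA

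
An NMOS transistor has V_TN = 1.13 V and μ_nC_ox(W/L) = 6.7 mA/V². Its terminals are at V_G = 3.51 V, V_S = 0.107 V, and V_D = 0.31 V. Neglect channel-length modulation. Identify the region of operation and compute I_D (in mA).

V_GS = V_G − V_S = 3.51 − 0.107 = 3.4 V; V_DS = V_D − V_S = 0.31 − 0.107 = 0.203 V.
V_ov = V_GS − V_TN = 3.4 − 1.13 = 2.27 V.
Since V_DS = 0.203 V < V_ov = 2.27 V, the device is in the triode region.
I_D = k_n [V_ov · V_DS − ½ V_DS²] = 6.7 × [2.27 × 0.203 − 0.5 × 0.203²] = 2.95 mA.

Triode; I_D = 2.95 mA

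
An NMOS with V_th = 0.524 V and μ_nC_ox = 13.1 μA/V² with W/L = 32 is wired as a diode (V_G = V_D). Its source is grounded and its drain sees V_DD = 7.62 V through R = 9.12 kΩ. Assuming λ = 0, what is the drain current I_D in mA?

With gate tied to drain, V_GS = V_DS ≥ V_GS − V_th, so the device is in saturation.
k_n = μ_nC_ox · (W/L) = 0.4192 mA/V².
KCL at the drain: ½ k_n (V_GS − V_th)² = (V_DD − V_GS)/R.
Let x = V_GS − 0.524. Then 1.91 x² + x − 7.096 = 0, giving x = 1.68 V (positive root), so V_GS = 2.21 V.
I_D = (V_DD − V_GS)/R = (7.62 − 2.21) / 9.12 = 0.594 mA.

I_D = 0.594 mA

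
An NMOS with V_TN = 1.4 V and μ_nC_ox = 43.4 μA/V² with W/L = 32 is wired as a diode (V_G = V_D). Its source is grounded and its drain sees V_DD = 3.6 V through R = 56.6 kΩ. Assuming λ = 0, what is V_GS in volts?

V_GS = 1.62 V

With gate tied to drain, V_GS = V_DS ≥ V_GS − V_TN, so the device is in saturation.
k_n = μ_nC_ox · (W/L) = 1.389 mA/V².
KCL at the drain: ½ k_n (V_GS − V_TN)² = (V_DD − V_GS)/R.
Let x = V_GS − 1.4. Then 39.3 x² + x − 2.2 = 0, giving x = 0.224 V (positive root), so V_GS = 1.62 V.
I_D = (V_DD − V_GS)/R = (3.6 − 1.62) / 56.6 = 0.0349 mA.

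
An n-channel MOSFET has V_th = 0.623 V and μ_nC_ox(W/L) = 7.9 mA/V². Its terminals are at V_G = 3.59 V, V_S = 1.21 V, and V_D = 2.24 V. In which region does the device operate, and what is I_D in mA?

Triode; I_D = 10.1 mA

V_GS = V_G − V_S = 3.59 − 1.21 = 2.38 V; V_DS = V_D − V_S = 2.24 − 1.21 = 1.03 V.
V_ov = V_GS − V_th = 2.38 − 0.623 = 1.76 V.
Since V_DS = 1.03 V < V_ov = 1.76 V, the device is in the triode region.
I_D = k_n [V_ov · V_DS − ½ V_DS²] = 7.9 × [1.76 × 1.03 − 0.5 × 1.03²] = 10.1 mA.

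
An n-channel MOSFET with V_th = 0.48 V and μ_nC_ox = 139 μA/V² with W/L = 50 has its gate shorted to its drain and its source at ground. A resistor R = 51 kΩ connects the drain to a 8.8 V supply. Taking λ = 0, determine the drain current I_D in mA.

With gate tied to drain, V_GS = V_DS ≥ V_GS − V_th, so the device is in saturation.
k_n = μ_nC_ox · (W/L) = 6.95 mA/V².
KCL at the drain: ½ k_n (V_GS − V_th)² = (V_DD − V_GS)/R.
Let x = V_GS − 0.48. Then 177 x² + x − 8.32 = 0, giving x = 0.214 V (positive root), so V_GS = 0.694 V.
I_D = (V_DD − V_GS)/R = (8.8 − 0.694) / 51 = 0.159 mA.

I_D = 0.159 mA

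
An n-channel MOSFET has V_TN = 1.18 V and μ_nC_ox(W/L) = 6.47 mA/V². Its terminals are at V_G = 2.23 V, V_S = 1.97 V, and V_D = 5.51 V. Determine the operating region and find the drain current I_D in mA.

Cutoff; I_D = 0 mA

V_GS = V_G − V_S = 2.23 − 1.97 = 0.26 V; V_DS = V_D − V_S = 5.51 − 1.97 = 3.54 V.
V_GS = 0.26 V < V_TN = 1.18 V, so the transistor is in cutoff.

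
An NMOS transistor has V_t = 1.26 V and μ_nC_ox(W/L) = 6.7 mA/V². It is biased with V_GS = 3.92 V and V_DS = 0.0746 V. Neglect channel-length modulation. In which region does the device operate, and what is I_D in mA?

Triode; I_D = 1.31 mA

V_ov = V_GS − V_t = 3.92 − 1.26 = 2.66 V.
Since V_DS = 0.0746 V < V_ov = 2.66 V, the device is in the triode region.
I_D = k_n [V_ov · V_DS − ½ V_DS²] = 6.7 × [2.66 × 0.0746 − 0.5 × 0.0746²] = 1.31 mA.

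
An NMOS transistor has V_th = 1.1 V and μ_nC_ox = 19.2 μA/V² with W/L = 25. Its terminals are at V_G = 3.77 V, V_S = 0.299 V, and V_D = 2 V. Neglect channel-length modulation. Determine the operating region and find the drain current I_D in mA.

Triode; I_D = 1.24 mA

V_GS = V_G − V_S = 3.77 − 0.299 = 3.47 V; V_DS = V_D − V_S = 2 − 0.299 = 1.7 V.
k_n = μ_nC_ox · (W/L) = 0.48 mA/V².
V_ov = V_GS − V_th = 3.47 − 1.1 = 2.37 V.
Since V_DS = 1.7 V < V_ov = 2.37 V, the device is in the triode region.
I_D = k_n [V_ov · V_DS − ½ V_DS²] = 0.48 × [2.37 × 1.7 − 0.5 × 1.7²] = 1.24 mA.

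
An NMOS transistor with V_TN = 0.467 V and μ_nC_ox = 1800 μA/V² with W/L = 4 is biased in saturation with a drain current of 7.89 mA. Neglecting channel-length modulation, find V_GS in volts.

V_GS = 1.95 V

k_n = μ_nC_ox · (W/L) = 7.2 mA/V².
In saturation I_D = ½ k_n (V_GS − V_TN)², so V_GS − V_TN = √(2 I_D / k_n) = √(2 × 7.89 / 7.2) = 1.48 V.
V_GS = 0.467 + 1.48 = 1.95 V.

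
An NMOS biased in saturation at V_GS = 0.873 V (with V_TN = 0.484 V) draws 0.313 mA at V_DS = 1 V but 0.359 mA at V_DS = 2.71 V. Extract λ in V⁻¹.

λ = 0.0940 V⁻¹

With V_GS fixed, I_D ∝ (1 + λ V_DS) in saturation, so I_D2/I_D1 = (1 + λ V_DS2)/(1 + λ V_DS1).
0.359/0.313 = 1.147 = (1 + 2.71 λ)/(1 + 1 λ).
Solving: λ (I_D1 V_DS2 − I_D2 V_DS1) = I_D2 − I_D1, so λ = (0.359 − 0.313) / (0.313 × 2.71 − 0.359 × 1) = 0.046 / 0.489 = 0.094 V⁻¹.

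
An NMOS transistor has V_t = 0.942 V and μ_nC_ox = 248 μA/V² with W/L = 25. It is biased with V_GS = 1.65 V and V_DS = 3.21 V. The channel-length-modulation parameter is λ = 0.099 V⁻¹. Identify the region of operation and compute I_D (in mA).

k_n = μ_nC_ox · (W/L) = 6.2 mA/V².
V_ov = V_GS − V_t = 1.65 − 0.942 = 0.708 V.
Since V_DS = 3.21 V ≥ V_ov = 0.708 V, the device is in saturation.
I_D = ½ k_n V_ov² (1 + λ V_DS) = 0.5 × 6.2 × 0.708² × (1 + 0.099 × 3.21) = 2.05 mA.

Saturation; I_D = 2.05 mA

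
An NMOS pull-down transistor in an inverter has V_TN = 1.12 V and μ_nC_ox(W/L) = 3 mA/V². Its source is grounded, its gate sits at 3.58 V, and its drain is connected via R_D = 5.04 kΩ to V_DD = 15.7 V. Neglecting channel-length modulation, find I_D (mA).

I_D = 3.03 mA

V_GS = V_G = 3.58 V, so V_ov = 3.58 − 1.12 = 2.46 V.
Assume saturation: I_D = ½ k_n V_ov² = 0.5 × 3 × 2.46² = 9.08 mA, giving V_DS = V_DD − I_D R_D = 15.7 − 9.08 × 5.04 = -30.1 V.
But -30.1 V < V_ov = 2.46 V, so the device is actually in triode.
In triode I_D = k_n[V_ov V_DS − ½ V_DS²] and I_D = (V_DD − V_DS)/R_D. Equating: 7.56 V_DS² − 38.2 V_DS + 15.7 = 0, giving V_DS = 0.451 V (the root below V_ov).
I_D = (15.7 − 0.451) / 5.04 = 3.03 mA.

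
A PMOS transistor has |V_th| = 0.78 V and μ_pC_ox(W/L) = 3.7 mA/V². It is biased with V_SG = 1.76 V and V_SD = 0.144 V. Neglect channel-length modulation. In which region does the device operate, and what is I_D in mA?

Triode; I_D = 0.484 mA

V_ov = V_SG − |V_th| = 1.76 − 0.78 = 0.98 V.
Since V_SD = 0.144 V < V_ov = 0.98 V, the device is in the triode region.
I_D = k_p [V_ov · V_SD − ½ V_SD²] = 3.7 × [0.98 × 0.144 − 0.5 × 0.144²] = 0.484 mA.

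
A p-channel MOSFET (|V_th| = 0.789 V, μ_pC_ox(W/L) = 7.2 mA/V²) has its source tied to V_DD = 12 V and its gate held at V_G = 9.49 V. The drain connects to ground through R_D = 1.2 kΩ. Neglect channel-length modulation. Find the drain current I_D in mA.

V_SG = V_DD − V_G = 12 − 9.49 = 2.51 V, so V_ov = 2.51 − 0.789 = 1.72 V.
Assume saturation: I_D = ½ k_p V_ov² = 0.5 × 7.2 × 1.72² = 10.7 mA, giving V_SD = V_DD − I_D R_D = 12 − 10.7 × 1.2 = -0.795 V.
But -0.795 V < V_ov = 1.72 V, so the device is actually in triode.
In triode I_D = k_p[V_ov V_SD − ½ V_SD²] and I_D = (V_DD − V_SD)/R_D. Equating: 4.32 V_SD² − 15.87 V_SD + 12 = 0, giving V_SD = 1.06 V (the root below V_ov).
I_D = (12 − 1.06) / 1.2 = 9.11 mA.

I_D = 9.11 mA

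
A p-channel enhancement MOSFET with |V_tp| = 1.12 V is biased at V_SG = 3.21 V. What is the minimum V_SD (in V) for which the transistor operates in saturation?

The boundary between triode and saturation is V_SD = V_SG − |V_tp| = V_ov.
V_ov = 3.21 − 1.12 = 2.09 V.

V_SD,sat = 2.09 V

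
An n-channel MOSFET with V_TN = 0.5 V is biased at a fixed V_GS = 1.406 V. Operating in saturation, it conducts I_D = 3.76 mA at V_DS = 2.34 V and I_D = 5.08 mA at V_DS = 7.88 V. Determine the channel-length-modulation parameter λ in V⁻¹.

With V_GS fixed, I_D ∝ (1 + λ V_DS) in saturation, so I_D2/I_D1 = (1 + λ V_DS2)/(1 + λ V_DS1).
5.08/3.76 = 1.351 = (1 + 7.88 λ)/(1 + 2.34 λ).
Solving: λ (I_D1 V_DS2 − I_D2 V_DS1) = I_D2 − I_D1, so λ = (5.08 − 3.76) / (3.76 × 7.88 − 5.08 × 2.34) = 1.32 / 17.7 = 0.0744 V⁻¹.

λ = 0.0744 V⁻¹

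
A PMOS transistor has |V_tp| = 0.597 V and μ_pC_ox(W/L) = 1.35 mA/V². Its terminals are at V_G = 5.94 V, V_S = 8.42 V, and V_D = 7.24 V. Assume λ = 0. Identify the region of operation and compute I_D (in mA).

V_SG = V_S − V_G = 8.42 − 5.94 = 2.48 V; V_SD = V_S − V_D = 8.42 − 7.24 = 1.18 V.
V_ov = V_SG − |V_tp| = 2.48 − 0.597 = 1.88 V.
Since V_SD = 1.18 V < V_ov = 1.88 V, the device is in the triode region.
I_D = k_p [V_ov · V_SD − ½ V_SD²] = 1.35 × [1.88 × 1.18 − 0.5 × 1.18²] = 2.06 mA.

Triode; I_D = 2.06 mA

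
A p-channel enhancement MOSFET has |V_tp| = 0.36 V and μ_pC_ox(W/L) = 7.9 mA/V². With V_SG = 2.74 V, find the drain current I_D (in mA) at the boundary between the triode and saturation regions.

At the boundary V_SD = V_ov = V_SG − |V_tp| = 2.74 − 0.36 = 2.38 V.
I_D = ½ k_p V_ov² = 0.5 × 7.9 × 2.38² = 22.4 mA.

I_D = 22.4 mA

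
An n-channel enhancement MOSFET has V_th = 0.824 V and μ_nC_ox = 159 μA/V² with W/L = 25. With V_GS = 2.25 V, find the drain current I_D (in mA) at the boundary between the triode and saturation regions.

At the boundary V_DS = V_ov = V_GS − V_th = 2.25 − 0.824 = 1.43 V.
k_n = μ_nC_ox · (W/L) = 3.975 mA/V².
I_D = ½ k_n V_ov² = 0.5 × 3.975 × 1.43² = 4.04 mA.

I_D = 4.04 mA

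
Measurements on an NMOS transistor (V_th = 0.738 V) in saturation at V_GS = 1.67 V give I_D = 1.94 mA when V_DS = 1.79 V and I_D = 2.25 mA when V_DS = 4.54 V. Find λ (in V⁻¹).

With V_GS fixed, I_D ∝ (1 + λ V_DS) in saturation, so I_D2/I_D1 = (1 + λ V_DS2)/(1 + λ V_DS1).
2.25/1.94 = 1.16 = (1 + 4.54 λ)/(1 + 1.79 λ).
Solving: λ (I_D1 V_DS2 − I_D2 V_DS1) = I_D2 − I_D1, so λ = (2.25 − 1.94) / (1.94 × 4.54 − 2.25 × 1.79) = 0.31 / 4.78 = 0.0649 V⁻¹.

λ = 0.0649 V⁻¹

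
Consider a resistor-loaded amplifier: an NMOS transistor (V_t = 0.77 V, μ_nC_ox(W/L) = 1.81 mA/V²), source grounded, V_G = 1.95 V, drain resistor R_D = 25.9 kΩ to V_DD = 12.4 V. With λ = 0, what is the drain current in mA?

I_D = 0.469 mA

V_GS = V_G = 1.95 V, so V_ov = 1.95 − 0.77 = 1.18 V.
Assume saturation: I_D = ½ k_n V_ov² = 0.5 × 1.81 × 1.18² = 1.26 mA, giving V_DS = V_DD − I_D R_D = 12.4 − 1.26 × 25.9 = -20.2 V.
But -20.2 V < V_ov = 1.18 V, so the device is actually in triode.
In triode I_D = k_n[V_ov V_DS − ½ V_DS²] and I_D = (V_DD − V_DS)/R_D. Equating: 23.4 V_DS² − 56.32 V_DS + 12.4 = 0, giving V_DS = 0.245 V (the root below V_ov).
I_D = (12.4 − 0.245) / 25.9 = 0.469 mA.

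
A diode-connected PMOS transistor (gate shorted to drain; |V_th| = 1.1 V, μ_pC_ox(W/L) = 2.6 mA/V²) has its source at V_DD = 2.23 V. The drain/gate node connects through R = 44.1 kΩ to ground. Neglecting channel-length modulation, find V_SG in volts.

V_SG = 1.23 V

With gate tied to drain, V_SG = V_SD ≥ V_SG − |V_th|, so the device is in saturation.
KCL at the drain: ½ k_p (V_SG − |V_th|)² = (V_DD − V_SG)/R.
Let x = V_SG − 1.1. Then 57.3 x² + x − 1.13 = 0, giving x = 0.132 V (positive root), so V_SG = 1.23 V.
I_D = (V_DD − V_SG)/R = (2.23 − 1.23) / 44.1 = 0.0226 mA.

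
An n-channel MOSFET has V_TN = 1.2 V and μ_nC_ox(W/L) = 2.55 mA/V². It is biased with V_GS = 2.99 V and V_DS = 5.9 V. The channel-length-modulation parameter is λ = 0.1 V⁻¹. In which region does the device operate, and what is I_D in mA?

Saturation; I_D = 6.50 mA

V_ov = V_GS − V_TN = 2.99 − 1.2 = 1.79 V.
Since V_DS = 5.9 V ≥ V_ov = 1.79 V, the device is in saturation.
I_D = ½ k_n V_ov² (1 + λ V_DS) = 0.5 × 2.55 × 1.79² × (1 + 0.1 × 5.9) = 6.5 mA.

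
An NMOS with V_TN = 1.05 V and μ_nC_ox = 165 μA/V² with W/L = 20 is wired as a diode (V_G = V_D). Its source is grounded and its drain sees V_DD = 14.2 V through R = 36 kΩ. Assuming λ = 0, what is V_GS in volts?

V_GS = 1.51 V

With gate tied to drain, V_GS = V_DS ≥ V_GS − V_TN, so the device is in saturation.
k_n = μ_nC_ox · (W/L) = 3.3 mA/V².
KCL at the drain: ½ k_n (V_GS − V_TN)² = (V_DD − V_GS)/R.
Let x = V_GS − 1.05. Then 59.4 x² + x − 13.15 = 0, giving x = 0.462 V (positive root), so V_GS = 1.51 V.
I_D = (V_DD − V_GS)/R = (14.2 − 1.51) / 36 = 0.352 mA.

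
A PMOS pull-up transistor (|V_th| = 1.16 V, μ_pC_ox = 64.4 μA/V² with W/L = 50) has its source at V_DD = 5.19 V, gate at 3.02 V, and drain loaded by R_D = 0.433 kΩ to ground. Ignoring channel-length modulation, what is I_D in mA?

V_SG = V_DD − V_G = 5.19 − 3.02 = 2.17 V, so V_ov = 2.17 − 1.16 = 1.01 V.
k_p = μ_pC_ox · (W/L) = 3.22 mA/V².
Assume saturation: I_D = ½ k_p V_ov² = 0.5 × 3.22 × 1.01² = 1.64 mA, giving V_SD = V_DD − I_D R_D = 5.19 − 1.64 × 0.433 = 4.48 V.
V_SD = 4.48 V ≥ V_ov = 1.01 V, confirming saturation.

I_D = 1.64 mA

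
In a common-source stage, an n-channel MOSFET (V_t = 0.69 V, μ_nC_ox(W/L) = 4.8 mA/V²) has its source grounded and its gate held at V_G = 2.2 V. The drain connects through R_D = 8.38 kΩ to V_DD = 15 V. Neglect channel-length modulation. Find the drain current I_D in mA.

I_D = 1.76 mA

V_GS = V_G = 2.2 V, so V_ov = 2.2 − 0.69 = 1.51 V.
Assume saturation: I_D = ½ k_n V_ov² = 0.5 × 4.8 × 1.51² = 5.47 mA, giving V_DS = V_DD − I_D R_D = 15 − 5.47 × 8.38 = -30.9 V.
But -30.9 V < V_ov = 1.51 V, so the device is actually in triode.
In triode I_D = k_n[V_ov V_DS − ½ V_DS²] and I_D = (V_DD − V_DS)/R_D. Equating: 20.1 V_DS² − 61.74 V_DS + 15 = 0, giving V_DS = 0.266 V (the root below V_ov).
I_D = (15 − 0.266) / 8.38 = 1.76 mA.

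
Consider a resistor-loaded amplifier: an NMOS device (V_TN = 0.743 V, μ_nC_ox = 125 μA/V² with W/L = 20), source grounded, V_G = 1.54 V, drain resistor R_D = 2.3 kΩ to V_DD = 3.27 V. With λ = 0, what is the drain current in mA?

I_D = 0.794 mA

V_GS = V_G = 1.54 V, so V_ov = 1.54 − 0.743 = 0.797 V.
k_n = μ_nC_ox · (W/L) = 2.5 mA/V².
Assume saturation: I_D = ½ k_n V_ov² = 0.5 × 2.5 × 0.797² = 0.794 mA, giving V_DS = V_DD − I_D R_D = 3.27 − 0.794 × 2.3 = 1.44 V.
V_DS = 1.44 V ≥ V_ov = 0.797 V, confirming saturation.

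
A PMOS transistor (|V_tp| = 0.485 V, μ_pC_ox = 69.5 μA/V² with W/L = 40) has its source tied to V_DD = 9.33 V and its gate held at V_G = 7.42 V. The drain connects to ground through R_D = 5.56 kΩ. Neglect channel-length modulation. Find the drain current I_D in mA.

I_D = 1.59 mA

V_SG = V_DD − V_G = 9.33 − 7.42 = 1.91 V, so V_ov = 1.91 − 0.485 = 1.43 V.
k_p = μ_pC_ox · (W/L) = 2.78 mA/V².
Assume saturation: I_D = ½ k_p V_ov² = 0.5 × 2.78 × 1.43² = 2.82 mA, giving V_SD = V_DD − I_D R_D = 9.33 − 2.82 × 5.56 = -6.36 V.
But -6.36 V < V_ov = 1.43 V, so the device is actually in triode.
In triode I_D = k_p[V_ov V_SD − ½ V_SD²] and I_D = (V_DD − V_SD)/R_D. Equating: 7.73 V_SD² − 23.03 V_SD + 9.33 = 0, giving V_SD = 0.484 V (the root below V_ov).
I_D = (9.33 − 0.484) / 5.56 = 1.59 mA.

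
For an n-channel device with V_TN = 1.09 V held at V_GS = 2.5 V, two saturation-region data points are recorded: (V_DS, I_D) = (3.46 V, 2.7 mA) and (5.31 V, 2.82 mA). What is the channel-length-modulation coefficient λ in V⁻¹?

With V_GS fixed, I_D ∝ (1 + λ V_DS) in saturation, so I_D2/I_D1 = (1 + λ V_DS2)/(1 + λ V_DS1).
2.82/2.7 = 1.044 = (1 + 5.31 λ)/(1 + 3.46 λ).
Solving: λ (I_D1 V_DS2 − I_D2 V_DS1) = I_D2 − I_D1, so λ = (2.82 − 2.7) / (2.7 × 5.31 − 2.82 × 3.46) = 0.12 / 4.58 = 0.0262 V⁻¹.

λ = 0.0262 V⁻¹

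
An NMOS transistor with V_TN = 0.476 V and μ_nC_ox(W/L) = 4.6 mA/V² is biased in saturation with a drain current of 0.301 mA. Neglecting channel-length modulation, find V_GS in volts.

V_GS = 0.838 V

In saturation I_D = ½ k_n (V_GS − V_TN)², so V_GS − V_TN = √(2 I_D / k_n) = √(2 × 0.301 / 4.6) = 0.362 V.
V_GS = 0.476 + 0.362 = 0.838 V.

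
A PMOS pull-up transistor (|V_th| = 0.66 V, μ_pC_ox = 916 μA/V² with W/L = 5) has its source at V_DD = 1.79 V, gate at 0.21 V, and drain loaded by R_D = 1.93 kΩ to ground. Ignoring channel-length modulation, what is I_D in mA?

V_SG = V_DD − V_G = 1.79 − 0.21 = 1.58 V, so V_ov = 1.58 − 0.66 = 0.92 V.
k_p = μ_pC_ox · (W/L) = 4.58 mA/V².
Assume saturation: I_D = ½ k_p V_ov² = 0.5 × 4.58 × 0.92² = 1.94 mA, giving V_SD = V_DD − I_D R_D = 1.79 − 1.94 × 1.93 = -1.95 V.
But -1.95 V < V_ov = 0.92 V, so the device is actually in triode.
In triode I_D = k_p[V_ov V_SD − ½ V_SD²] and I_D = (V_DD − V_SD)/R_D. Equating: 4.42 V_SD² − 9.132 V_SD + 1.79 = 0, giving V_SD = 0.219 V (the root below V_ov).
I_D = (1.79 − 0.219) / 1.93 = 0.814 mA.

I_D = 0.814 mA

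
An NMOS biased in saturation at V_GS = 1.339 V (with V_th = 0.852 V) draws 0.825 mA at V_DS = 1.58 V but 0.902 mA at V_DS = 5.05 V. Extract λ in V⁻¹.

With V_GS fixed, I_D ∝ (1 + λ V_DS) in saturation, so I_D2/I_D1 = (1 + λ V_DS2)/(1 + λ V_DS1).
0.902/0.825 = 1.093 = (1 + 5.05 λ)/(1 + 1.58 λ).
Solving: λ (I_D1 V_DS2 − I_D2 V_DS1) = I_D2 − I_D1, so λ = (0.902 − 0.825) / (0.825 × 5.05 − 0.902 × 1.58) = 0.077 / 2.74 = 0.0281 V⁻¹.

λ = 0.0281 V⁻¹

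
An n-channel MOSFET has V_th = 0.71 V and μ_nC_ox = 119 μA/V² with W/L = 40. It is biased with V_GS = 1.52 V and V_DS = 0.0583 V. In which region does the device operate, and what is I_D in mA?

Triode; I_D = 0.217 mA

k_n = μ_nC_ox · (W/L) = 4.76 mA/V².
V_ov = V_GS − V_th = 1.52 − 0.71 = 0.81 V.
Since V_DS = 0.0583 V < V_ov = 0.81 V, the device is in the triode region.
I_D = k_n [V_ov · V_DS − ½ V_DS²] = 4.76 × [0.81 × 0.0583 − 0.5 × 0.0583²] = 0.217 mA.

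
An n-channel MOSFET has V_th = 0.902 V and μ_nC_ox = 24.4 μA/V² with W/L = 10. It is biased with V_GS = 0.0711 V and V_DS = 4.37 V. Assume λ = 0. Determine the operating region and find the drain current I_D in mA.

Cutoff; I_D = 0 mA

V_GS = 0.0711 V < V_th = 0.902 V, so the transistor is in cutoff.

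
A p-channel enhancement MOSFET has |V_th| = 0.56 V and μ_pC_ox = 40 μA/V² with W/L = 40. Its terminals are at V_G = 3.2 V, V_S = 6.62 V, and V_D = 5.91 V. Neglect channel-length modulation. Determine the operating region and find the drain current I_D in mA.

Triode; I_D = 2.85 mA

V_SG = V_S − V_G = 6.62 − 3.2 = 3.42 V; V_SD = V_S − V_D = 6.62 − 5.91 = 0.71 V.
k_p = μ_pC_ox · (W/L) = 1.6 mA/V².
V_ov = V_SG − |V_th| = 3.42 − 0.56 = 2.86 V.
Since V_SD = 0.71 V < V_ov = 2.86 V, the device is in the triode region.
I_D = k_p [V_ov · V_SD − ½ V_SD²] = 1.6 × [2.86 × 0.71 − 0.5 × 0.71²] = 2.85 mA.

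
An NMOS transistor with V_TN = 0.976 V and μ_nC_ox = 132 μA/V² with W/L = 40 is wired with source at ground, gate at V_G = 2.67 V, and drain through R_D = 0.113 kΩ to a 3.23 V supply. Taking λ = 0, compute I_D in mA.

V_GS = V_G = 2.67 V, so V_ov = 2.67 − 0.976 = 1.69 V.
k_n = μ_nC_ox · (W/L) = 5.28 mA/V².
Assume saturation: I_D = ½ k_n V_ov² = 0.5 × 5.28 × 1.69² = 7.58 mA, giving V_DS = V_DD − I_D R_D = 3.23 − 7.58 × 0.113 = 2.37 V.
V_DS = 2.37 V ≥ V_ov = 1.69 V, confirming saturation.

I_D = 7.58 mA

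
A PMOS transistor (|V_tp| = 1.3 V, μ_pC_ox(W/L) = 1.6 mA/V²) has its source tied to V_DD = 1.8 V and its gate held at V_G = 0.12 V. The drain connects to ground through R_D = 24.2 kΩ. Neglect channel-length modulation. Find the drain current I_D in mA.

V_SG = V_DD − V_G = 1.8 − 0.12 = 1.68 V, so V_ov = 1.68 − 1.3 = 0.38 V.
Assume saturation: I_D = ½ k_p V_ov² = 0.5 × 1.6 × 0.38² = 0.116 mA, giving V_SD = V_DD − I_D R_D = 1.8 − 0.116 × 24.2 = -0.996 V.
But -0.996 V < V_ov = 0.38 V, so the device is actually in triode.
In triode I_D = k_p[V_ov V_SD − ½ V_SD²] and I_D = (V_DD − V_SD)/R_D. Equating: 19.4 V_SD² − 15.71 V_SD + 1.8 = 0, giving V_SD = 0.138 V (the root below V_ov).
I_D = (1.8 − 0.138) / 24.2 = 0.0687 mA.

I_D = 0.0687 mA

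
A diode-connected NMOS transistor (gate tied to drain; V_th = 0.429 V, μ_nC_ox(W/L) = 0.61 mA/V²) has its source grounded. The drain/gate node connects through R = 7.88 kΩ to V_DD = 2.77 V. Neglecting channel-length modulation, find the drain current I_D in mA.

I_D = 0.195 mA

With gate tied to drain, V_GS = V_DS ≥ V_GS − V_th, so the device is in saturation.
KCL at the drain: ½ k_n (V_GS − V_th)² = (V_DD − V_GS)/R.
Let x = V_GS − 0.429. Then 2.4 x² + x − 2.341 = 0, giving x = 0.801 V (positive root), so V_GS = 1.23 V.
I_D = (V_DD − V_GS)/R = (2.77 − 1.23) / 7.88 = 0.195 mA.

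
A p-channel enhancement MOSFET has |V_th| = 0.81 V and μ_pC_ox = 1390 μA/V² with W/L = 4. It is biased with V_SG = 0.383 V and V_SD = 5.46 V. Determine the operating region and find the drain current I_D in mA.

Cutoff; I_D = 0 mA

V_SG = 0.383 V < |V_th| = 0.81 V, so the transistor is in cutoff.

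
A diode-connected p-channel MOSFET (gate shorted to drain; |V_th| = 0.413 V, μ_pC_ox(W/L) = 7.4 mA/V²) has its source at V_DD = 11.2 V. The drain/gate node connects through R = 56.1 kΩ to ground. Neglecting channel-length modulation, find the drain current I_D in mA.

With gate tied to drain, V_SG = V_SD ≥ V_SG − |V_th|, so the device is in saturation.
KCL at the drain: ½ k_p (V_SG − |V_th|)² = (V_DD − V_SG)/R.
Let x = V_SG − 0.413. Then 208 x² + x − 10.79 = 0, giving x = 0.226 V (positive root), so V_SG = 0.639 V.
I_D = (V_DD − V_SG)/R = (11.2 − 0.639) / 56.1 = 0.188 mA.

I_D = 0.188 mA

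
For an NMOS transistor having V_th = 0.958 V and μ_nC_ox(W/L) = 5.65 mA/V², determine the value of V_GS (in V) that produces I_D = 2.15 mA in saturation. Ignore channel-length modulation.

V_GS = 1.83 V

In saturation I_D = ½ k_n (V_GS − V_th)², so V_GS − V_th = √(2 I_D / k_n) = √(2 × 2.15 / 5.65) = 0.872 V.
V_GS = 0.958 + 0.872 = 1.83 V.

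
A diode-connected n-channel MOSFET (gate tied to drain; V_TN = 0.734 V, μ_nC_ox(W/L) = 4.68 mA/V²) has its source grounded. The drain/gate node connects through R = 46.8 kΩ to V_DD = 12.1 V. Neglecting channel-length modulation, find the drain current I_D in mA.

With gate tied to drain, V_GS = V_DS ≥ V_GS − V_TN, so the device is in saturation.
KCL at the drain: ½ k_n (V_GS − V_TN)² = (V_DD − V_GS)/R.
Let x = V_GS − 0.734. Then 110 x² + x − 11.37 = 0, giving x = 0.318 V (positive root), so V_GS = 1.05 V.
I_D = (V_DD − V_GS)/R = (12.1 − 1.05) / 46.8 = 0.236 mA.

I_D = 0.236 mA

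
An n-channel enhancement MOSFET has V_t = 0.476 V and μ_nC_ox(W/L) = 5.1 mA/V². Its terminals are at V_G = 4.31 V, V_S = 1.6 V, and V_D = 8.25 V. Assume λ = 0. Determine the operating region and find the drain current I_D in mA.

V_GS = V_G − V_S = 4.31 − 1.6 = 2.71 V; V_DS = V_D − V_S = 8.25 − 1.6 = 6.65 V.
V_ov = V_GS − V_t = 2.71 − 0.476 = 2.23 V.
Since V_DS = 6.65 V ≥ V_ov = 2.23 V, the device is in saturation.
I_D = ½ k_n V_ov² = 0.5 × 5.1 × 2.23² = 12.7 mA.

Saturation; I_D = 12.7 mA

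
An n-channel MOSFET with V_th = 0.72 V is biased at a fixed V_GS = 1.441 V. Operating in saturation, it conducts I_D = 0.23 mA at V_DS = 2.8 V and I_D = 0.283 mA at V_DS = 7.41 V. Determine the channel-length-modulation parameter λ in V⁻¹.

With V_GS fixed, I_D ∝ (1 + λ V_DS) in saturation, so I_D2/I_D1 = (1 + λ V_DS2)/(1 + λ V_DS1).
0.283/0.23 = 1.23 = (1 + 7.41 λ)/(1 + 2.8 λ).
Solving: λ (I_D1 V_DS2 − I_D2 V_DS1) = I_D2 − I_D1, so λ = (0.283 − 0.23) / (0.23 × 7.41 − 0.283 × 2.8) = 0.053 / 0.912 = 0.0581 V⁻¹.

λ = 0.0581 V⁻¹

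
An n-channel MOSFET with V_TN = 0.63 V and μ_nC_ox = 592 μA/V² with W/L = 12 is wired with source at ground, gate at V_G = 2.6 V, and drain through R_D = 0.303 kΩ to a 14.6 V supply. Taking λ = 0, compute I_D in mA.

V_GS = V_G = 2.6 V, so V_ov = 2.6 − 0.63 = 1.97 V.
k_n = μ_nC_ox · (W/L) = 7.104 mA/V².
Assume saturation: I_D = ½ k_n V_ov² = 0.5 × 7.104 × 1.97² = 13.8 mA, giving V_DS = V_DD − I_D R_D = 14.6 − 13.8 × 0.303 = 10.4 V.
V_DS = 10.4 V ≥ V_ov = 1.97 V, confirming saturation.

I_D = 13.8 mA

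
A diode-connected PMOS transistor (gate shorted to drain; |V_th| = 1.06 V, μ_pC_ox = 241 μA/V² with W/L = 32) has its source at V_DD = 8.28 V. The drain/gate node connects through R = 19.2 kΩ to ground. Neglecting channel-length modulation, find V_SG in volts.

With gate tied to drain, V_SG = V_SD ≥ V_SG − |V_th|, so the device is in saturation.
k_p = μ_pC_ox · (W/L) = 7.712 mA/V².
KCL at the drain: ½ k_p (V_SG − |V_th|)² = (V_DD − V_SG)/R.
Let x = V_SG − 1.06. Then 74 x² + x − 7.22 = 0, giving x = 0.306 V (positive root), so V_SG = 1.37 V.
I_D = (V_DD − V_SG)/R = (8.28 − 1.37) / 19.2 = 0.36 mA.

V_SG = 1.37 V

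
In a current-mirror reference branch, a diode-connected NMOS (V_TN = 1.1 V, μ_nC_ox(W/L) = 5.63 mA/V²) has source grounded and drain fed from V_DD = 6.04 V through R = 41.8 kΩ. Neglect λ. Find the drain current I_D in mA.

With gate tied to drain, V_GS = V_DS ≥ V_GS − V_TN, so the device is in saturation.
KCL at the drain: ½ k_n (V_GS − V_TN)² = (V_DD − V_GS)/R.
Let x = V_GS − 1.1. Then 118 x² + x − 4.94 = 0, giving x = 0.201 V (positive root), so V_GS = 1.3 V.
I_D = (V_DD − V_GS)/R = (6.04 − 1.3) / 41.8 = 0.113 mA.

I_D = 0.113 mA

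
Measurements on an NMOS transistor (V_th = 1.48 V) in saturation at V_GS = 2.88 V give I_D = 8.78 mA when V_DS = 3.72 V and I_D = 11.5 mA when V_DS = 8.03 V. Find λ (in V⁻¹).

With V_GS fixed, I_D ∝ (1 + λ V_DS) in saturation, so I_D2/I_D1 = (1 + λ V_DS2)/(1 + λ V_DS1).
11.5/8.78 = 1.31 = (1 + 8.03 λ)/(1 + 3.72 λ).
Solving: λ (I_D1 V_DS2 − I_D2 V_DS1) = I_D2 − I_D1, so λ = (11.5 − 8.78) / (8.78 × 8.03 − 11.5 × 3.72) = 2.72 / 27.7 = 0.0981 V⁻¹.

λ = 0.0981 V⁻¹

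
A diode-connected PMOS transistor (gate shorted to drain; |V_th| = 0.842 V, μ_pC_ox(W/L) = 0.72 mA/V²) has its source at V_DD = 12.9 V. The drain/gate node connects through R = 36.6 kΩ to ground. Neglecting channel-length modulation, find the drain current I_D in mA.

With gate tied to drain, V_SG = V_SD ≥ V_SG − |V_th|, so the device is in saturation.
KCL at the drain: ½ k_p (V_SG − |V_th|)² = (V_DD − V_SG)/R.
Let x = V_SG − 0.842. Then 13.2 x² + x − 12.06 = 0, giving x = 0.919 V (positive root), so V_SG = 1.76 V.
I_D = (V_DD − V_SG)/R = (12.9 − 1.76) / 36.6 = 0.304 mA.

I_D = 0.304 mA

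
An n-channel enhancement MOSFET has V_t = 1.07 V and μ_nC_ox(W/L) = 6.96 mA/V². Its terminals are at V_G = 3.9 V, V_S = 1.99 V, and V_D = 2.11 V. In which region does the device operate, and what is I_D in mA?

Triode; I_D = 0.651 mA

V_GS = V_G − V_S = 3.9 − 1.99 = 1.91 V; V_DS = V_D − V_S = 2.11 − 1.99 = 0.12 V.
V_ov = V_GS − V_t = 1.91 − 1.07 = 0.84 V.
Since V_DS = 0.12 V < V_ov = 0.84 V, the device is in the triode region.
I_D = k_n [V_ov · V_DS − ½ V_DS²] = 6.96 × [0.84 × 0.12 − 0.5 × 0.12²] = 0.651 mA.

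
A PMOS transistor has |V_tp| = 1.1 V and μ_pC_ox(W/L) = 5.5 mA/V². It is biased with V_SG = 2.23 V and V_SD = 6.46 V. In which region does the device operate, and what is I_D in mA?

V_ov = V_SG − |V_tp| = 2.23 − 1.1 = 1.13 V.
Since V_SD = 6.46 V ≥ V_ov = 1.13 V, the device is in saturation.
I_D = ½ k_p V_ov² = 0.5 × 5.5 × 1.13² = 3.51 mA.

Saturation; I_D = 3.51 mA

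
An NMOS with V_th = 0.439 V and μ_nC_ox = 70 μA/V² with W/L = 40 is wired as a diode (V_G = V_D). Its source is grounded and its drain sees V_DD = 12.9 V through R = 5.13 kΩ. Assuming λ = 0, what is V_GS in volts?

With gate tied to drain, V_GS = V_DS ≥ V_GS − V_th, so the device is in saturation.
k_n = μ_nC_ox · (W/L) = 2.8 mA/V².
KCL at the drain: ½ k_n (V_GS − V_th)² = (V_DD − V_GS)/R.
Let x = V_GS − 0.439. Then 7.18 x² + x − 12.46 = 0, giving x = 1.25 V (positive root), so V_GS = 1.69 V.
I_D = (V_DD − V_GS)/R = (12.9 − 1.69) / 5.13 = 2.19 mA.

V_GS = 1.69 V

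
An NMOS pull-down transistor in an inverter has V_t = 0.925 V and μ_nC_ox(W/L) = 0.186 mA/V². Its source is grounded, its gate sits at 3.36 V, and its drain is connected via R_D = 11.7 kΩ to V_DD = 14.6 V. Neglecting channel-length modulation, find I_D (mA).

V_GS = V_G = 3.36 V, so V_ov = 3.36 − 0.925 = 2.43 V.
Assume saturation: I_D = ½ k_n V_ov² = 0.5 × 0.186 × 2.43² = 0.551 mA, giving V_DS = V_DD − I_D R_D = 14.6 − 0.551 × 11.7 = 8.15 V.
V_DS = 8.15 V ≥ V_ov = 2.43 V, confirming saturation.

I_D = 0.551 mA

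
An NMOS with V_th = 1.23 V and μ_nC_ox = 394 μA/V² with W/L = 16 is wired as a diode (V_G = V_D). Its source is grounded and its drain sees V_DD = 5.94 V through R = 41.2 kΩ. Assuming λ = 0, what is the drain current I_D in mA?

With gate tied to drain, V_GS = V_DS ≥ V_GS − V_th, so the device is in saturation.
k_n = μ_nC_ox · (W/L) = 6.304 mA/V².
KCL at the drain: ½ k_n (V_GS − V_th)² = (V_DD − V_GS)/R.
Let x = V_GS − 1.23. Then 130 x² + x − 4.71 = 0, giving x = 0.187 V (positive root), so V_GS = 1.42 V.
I_D = (V_DD − V_GS)/R = (5.94 − 1.42) / 41.2 = 0.11 mA.

I_D = 0.110 mA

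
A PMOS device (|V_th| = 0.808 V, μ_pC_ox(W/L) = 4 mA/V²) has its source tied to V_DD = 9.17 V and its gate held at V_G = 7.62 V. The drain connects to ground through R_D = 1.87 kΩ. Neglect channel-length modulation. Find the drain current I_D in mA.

V_SG = V_DD − V_G = 9.17 − 7.62 = 1.55 V, so V_ov = 1.55 − 0.808 = 0.742 V.
Assume saturation: I_D = ½ k_p V_ov² = 0.5 × 4 × 0.742² = 1.1 mA, giving V_SD = V_DD − I_D R_D = 9.17 − 1.1 × 1.87 = 7.11 V.
V_SD = 7.11 V ≥ V_ov = 0.742 V, confirming saturation.

I_D = 1.10 mA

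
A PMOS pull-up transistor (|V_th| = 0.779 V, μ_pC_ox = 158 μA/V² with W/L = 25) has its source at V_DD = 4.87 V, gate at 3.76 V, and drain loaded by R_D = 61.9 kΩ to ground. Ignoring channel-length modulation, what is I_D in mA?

V_SG = V_DD − V_G = 4.87 − 3.76 = 1.11 V, so V_ov = 1.11 − 0.779 = 0.331 V.
k_p = μ_pC_ox · (W/L) = 3.95 mA/V².
Assume saturation: I_D = ½ k_p V_ov² = 0.5 × 3.95 × 0.331² = 0.216 mA, giving V_SD = V_DD − I_D R_D = 4.87 − 0.216 × 61.9 = -8.52 V.
But -8.52 V < V_ov = 0.331 V, so the device is actually in triode.
In triode I_D = k_p[V_ov V_SD − ½ V_SD²] and I_D = (V_DD − V_SD)/R_D. Equating: 122 V_SD² − 81.93 V_SD + 4.87 = 0, giving V_SD = 0.0659 V (the root below V_ov).
I_D = (4.87 − 0.0659) / 61.9 = 0.0776 mA.

I_D = 0.0776 mA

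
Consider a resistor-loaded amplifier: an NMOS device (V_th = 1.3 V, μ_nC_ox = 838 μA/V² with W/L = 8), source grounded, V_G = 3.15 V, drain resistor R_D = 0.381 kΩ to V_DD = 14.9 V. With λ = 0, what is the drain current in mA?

V_GS = V_G = 3.15 V, so V_ov = 3.15 − 1.3 = 1.85 V.
k_n = μ_nC_ox · (W/L) = 6.704 mA/V².
Assume saturation: I_D = ½ k_n V_ov² = 0.5 × 6.704 × 1.85² = 11.5 mA, giving V_DS = V_DD − I_D R_D = 14.9 − 11.5 × 0.381 = 10.5 V.
V_DS = 10.5 V ≥ V_ov = 1.85 V, confirming saturation.

I_D = 11.5 mA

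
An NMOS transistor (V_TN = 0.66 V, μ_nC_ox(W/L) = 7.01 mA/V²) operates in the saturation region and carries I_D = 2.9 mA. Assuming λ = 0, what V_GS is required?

In saturation I_D = ½ k_n (V_GS − V_TN)², so V_GS − V_TN = √(2 I_D / k_n) = √(2 × 2.9 / 7.01) = 0.91 V.
V_GS = 0.66 + 0.91 = 1.57 V.

V_GS = 1.57 V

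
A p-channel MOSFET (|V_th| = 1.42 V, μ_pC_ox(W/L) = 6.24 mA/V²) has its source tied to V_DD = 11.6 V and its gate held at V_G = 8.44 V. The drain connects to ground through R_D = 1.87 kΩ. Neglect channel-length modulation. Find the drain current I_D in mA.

I_D = 5.85 mA

V_SG = V_DD − V_G = 11.6 − 8.44 = 3.16 V, so V_ov = 3.16 − 1.42 = 1.74 V.
Assume saturation: I_D = ½ k_p V_ov² = 0.5 × 6.24 × 1.74² = 9.45 mA, giving V_SD = V_DD − I_D R_D = 11.6 − 9.45 × 1.87 = -6.06 V.
But -6.06 V < V_ov = 1.74 V, so the device is actually in triode.
In triode I_D = k_p[V_ov V_SD − ½ V_SD²] and I_D = (V_DD − V_SD)/R_D. Equating: 5.83 V_SD² − 21.3 V_SD + 11.6 = 0, giving V_SD = 0.666 V (the root below V_ov).
I_D = (11.6 − 0.666) / 1.87 = 5.85 mA.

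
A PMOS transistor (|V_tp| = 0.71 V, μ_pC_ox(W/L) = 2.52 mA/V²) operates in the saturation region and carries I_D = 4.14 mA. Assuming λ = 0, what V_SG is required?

V_SG = 2.52 V

In saturation I_D = ½ k_p (V_SG − |V_tp|)², so V_SG − |V_tp| = √(2 I_D / k_p) = √(2 × 4.14 / 2.52) = 1.81 V.
V_SG = 0.71 + 1.81 = 2.52 V.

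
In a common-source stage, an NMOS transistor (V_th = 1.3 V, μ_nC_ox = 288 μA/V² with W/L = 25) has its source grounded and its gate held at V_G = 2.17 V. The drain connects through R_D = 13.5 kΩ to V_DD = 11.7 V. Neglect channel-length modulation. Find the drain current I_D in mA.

I_D = 0.856 mA

V_GS = V_G = 2.17 V, so V_ov = 2.17 − 1.3 = 0.87 V.
k_n = μ_nC_ox · (W/L) = 7.2 mA/V².
Assume saturation: I_D = ½ k_n V_ov² = 0.5 × 7.2 × 0.87² = 2.72 mA, giving V_DS = V_DD − I_D R_D = 11.7 − 2.72 × 13.5 = -25.1 V.
But -25.1 V < V_ov = 0.87 V, so the device is actually in triode.
In triode I_D = k_n[V_ov V_DS − ½ V_DS²] and I_D = (V_DD − V_DS)/R_D. Equating: 48.6 V_DS² − 85.56 V_DS + 11.7 = 0, giving V_DS = 0.149 V (the root below V_ov).
I_D = (11.7 − 0.149) / 13.5 = 0.856 mA.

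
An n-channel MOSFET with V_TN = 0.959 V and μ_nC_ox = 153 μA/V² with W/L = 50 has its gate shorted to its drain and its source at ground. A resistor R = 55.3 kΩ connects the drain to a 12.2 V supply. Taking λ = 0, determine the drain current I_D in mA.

With gate tied to drain, V_GS = V_DS ≥ V_GS − V_TN, so the device is in saturation.
k_n = μ_nC_ox · (W/L) = 7.65 mA/V².
KCL at the drain: ½ k_n (V_GS − V_TN)² = (V_DD − V_GS)/R.
Let x = V_GS − 0.959. Then 212 x² + x − 11.24 = 0, giving x = 0.228 V (positive root), so V_GS = 1.19 V.
I_D = (V_DD − V_GS)/R = (12.2 − 1.19) / 55.3 = 0.199 mA.

I_D = 0.199 mA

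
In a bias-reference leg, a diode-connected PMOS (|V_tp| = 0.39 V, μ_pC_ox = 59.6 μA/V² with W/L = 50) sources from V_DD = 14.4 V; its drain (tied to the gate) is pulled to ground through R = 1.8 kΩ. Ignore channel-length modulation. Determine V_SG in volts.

With gate tied to drain, V_SG = V_SD ≥ V_SG − |V_tp|, so the device is in saturation.
k_p = μ_pC_ox · (W/L) = 2.98 mA/V².
KCL at the drain: ½ k_p (V_SG − |V_tp|)² = (V_DD − V_SG)/R.
Let x = V_SG − 0.39. Then 2.68 x² + x − 14.01 = 0, giving x = 2.11 V (positive root), so V_SG = 2.5 V.
I_D = (V_DD − V_SG)/R = (14.4 − 2.5) / 1.8 = 6.61 mA.

V_SG = 2.50 V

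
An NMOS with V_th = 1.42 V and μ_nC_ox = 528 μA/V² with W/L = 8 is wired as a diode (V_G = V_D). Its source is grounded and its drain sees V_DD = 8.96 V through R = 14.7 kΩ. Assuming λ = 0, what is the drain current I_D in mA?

With gate tied to drain, V_GS = V_DS ≥ V_GS − V_th, so the device is in saturation.
k_n = μ_nC_ox · (W/L) = 4.224 mA/V².
KCL at the drain: ½ k_n (V_GS − V_th)² = (V_DD − V_GS)/R.
Let x = V_GS − 1.42. Then 31 x² + x − 7.54 = 0, giving x = 0.477 V (positive root), so V_GS = 1.9 V.
I_D = (V_DD − V_GS)/R = (8.96 − 1.9) / 14.7 = 0.48 mA.

I_D = 0.480 mA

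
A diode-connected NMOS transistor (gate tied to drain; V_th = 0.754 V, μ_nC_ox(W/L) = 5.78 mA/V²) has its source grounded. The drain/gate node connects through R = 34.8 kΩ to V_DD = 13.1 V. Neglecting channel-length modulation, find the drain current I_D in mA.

With gate tied to drain, V_GS = V_DS ≥ V_GS − V_th, so the device is in saturation.
KCL at the drain: ½ k_n (V_GS − V_th)² = (V_DD − V_GS)/R.
Let x = V_GS − 0.754. Then 101 x² + x − 12.35 = 0, giving x = 0.345 V (positive root), so V_GS = 1.1 V.
I_D = (V_DD − V_GS)/R = (13.1 − 1.1) / 34.8 = 0.345 mA.

I_D = 0.345 mA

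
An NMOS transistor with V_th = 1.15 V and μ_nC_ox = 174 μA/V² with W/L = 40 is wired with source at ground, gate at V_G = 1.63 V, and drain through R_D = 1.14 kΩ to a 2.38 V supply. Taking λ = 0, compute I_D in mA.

I_D = 0.802 mA

V_GS = V_G = 1.63 V, so V_ov = 1.63 − 1.15 = 0.48 V.
k_n = μ_nC_ox · (W/L) = 6.96 mA/V².
Assume saturation: I_D = ½ k_n V_ov² = 0.5 × 6.96 × 0.48² = 0.802 mA, giving V_DS = V_DD − I_D R_D = 2.38 − 0.802 × 1.14 = 1.47 V.
V_DS = 1.47 V ≥ V_ov = 0.48 V, confirming saturation.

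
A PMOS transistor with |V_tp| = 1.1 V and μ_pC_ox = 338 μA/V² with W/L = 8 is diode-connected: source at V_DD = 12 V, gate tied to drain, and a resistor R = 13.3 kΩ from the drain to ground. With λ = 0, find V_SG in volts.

With gate tied to drain, V_SG = V_SD ≥ V_SG − |V_tp|, so the device is in saturation.
k_p = μ_pC_ox · (W/L) = 2.704 mA/V².
KCL at the drain: ½ k_p (V_SG − |V_tp|)² = (V_DD − V_SG)/R.
Let x = V_SG − 1.1. Then 18 x² + x − 10.9 = 0, giving x = 0.751 V (positive root), so V_SG = 1.85 V.
I_D = (V_DD − V_SG)/R = (12 − 1.85) / 13.3 = 0.763 mA.

V_SG = 1.85 V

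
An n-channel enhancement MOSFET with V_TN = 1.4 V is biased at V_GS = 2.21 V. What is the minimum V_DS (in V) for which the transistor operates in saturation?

V_DS,sat = 0.810 V

The boundary between triode and saturation is V_DS = V_GS − V_TN = V_ov.
V_ov = 2.21 − 1.4 = 0.81 V.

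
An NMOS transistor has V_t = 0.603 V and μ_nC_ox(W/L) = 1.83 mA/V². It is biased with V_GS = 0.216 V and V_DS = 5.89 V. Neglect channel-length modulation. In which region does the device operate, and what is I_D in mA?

V_GS = 0.216 V < V_t = 0.603 V, so the transistor is in cutoff.

Cutoff; I_D = 0 mA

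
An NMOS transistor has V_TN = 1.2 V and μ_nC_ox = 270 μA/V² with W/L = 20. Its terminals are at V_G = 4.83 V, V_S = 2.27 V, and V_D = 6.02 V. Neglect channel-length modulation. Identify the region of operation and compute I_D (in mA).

V_GS = V_G − V_S = 4.83 − 2.27 = 2.56 V; V_DS = V_D − V_S = 6.02 − 2.27 = 3.75 V.
k_n = μ_nC_ox · (W/L) = 5.4 mA/V².
V_ov = V_GS − V_TN = 2.56 − 1.2 = 1.36 V.
Since V_DS = 3.75 V ≥ V_ov = 1.36 V, the device is in saturation.
I_D = ½ k_n V_ov² = 0.5 × 5.4 × 1.36² = 4.99 mA.

Saturation; I_D = 4.99 mA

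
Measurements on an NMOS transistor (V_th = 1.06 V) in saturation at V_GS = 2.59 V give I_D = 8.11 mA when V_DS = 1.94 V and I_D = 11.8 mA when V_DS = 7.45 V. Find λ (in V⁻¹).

λ = 0.0983 V⁻¹

With V_GS fixed, I_D ∝ (1 + λ V_DS) in saturation, so I_D2/I_D1 = (1 + λ V_DS2)/(1 + λ V_DS1).
11.8/8.11 = 1.455 = (1 + 7.45 λ)/(1 + 1.94 λ).
Solving: λ (I_D1 V_DS2 − I_D2 V_DS1) = I_D2 − I_D1, so λ = (11.8 − 8.11) / (8.11 × 7.45 − 11.8 × 1.94) = 3.69 / 37.5 = 0.0983 V⁻¹.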